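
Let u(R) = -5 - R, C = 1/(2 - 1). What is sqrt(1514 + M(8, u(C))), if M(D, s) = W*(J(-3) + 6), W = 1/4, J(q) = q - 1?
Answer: sqrt(6058)/2 ≈ 38.917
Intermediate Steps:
J(q) = -1 + q
C = 1 (C = 1/1 = 1)
W = 1/4 (W = 1*(1/4) = 1/4 ≈ 0.25000)
M(D, s) = 1/2 (M(D, s) = ((-1 - 3) + 6)/4 = (-4 + 6)/4 = (1/4)*2 = 1/2)
sqrt(1514 + M(8, u(C))) = sqrt(1514 + 1/2) = sqrt(3029/2) = sqrt(6058)/2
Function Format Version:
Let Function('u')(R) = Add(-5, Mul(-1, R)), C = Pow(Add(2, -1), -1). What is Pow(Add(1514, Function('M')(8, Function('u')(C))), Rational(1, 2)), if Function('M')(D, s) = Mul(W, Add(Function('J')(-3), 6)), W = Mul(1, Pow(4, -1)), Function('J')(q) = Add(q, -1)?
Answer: Mul(Rational(1, 2), Pow(6058, Rational(1, 2))) ≈ 38.917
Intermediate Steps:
Function('J')(q) = Add(-1, q)
C = 1 (C = Pow(1, -1) = 1)
W = Rational(1, 4) (W = Mul(1, Rational(1, 4)) = Rational(1, 4) ≈ 0.25000)
Function('M')(D, s) = Rational(1, 2) (Function('M')(D, s) = Mul(Rational(1, 4), Add(Add(-1, -3), 6)) = Mul(Rational(1, 4), Add(-4, 6)) = Mul(Rational(1, 4), 2) = Rational(1, 2))
Pow(Add(1514, Function('M')(8, Function('u')(C))), Rational(1, 2)) = Pow(Add(1514, Rational(1, 2)), Rational(1, 2)) = Pow(Rational(3029, 2), Rational(1, 2)) = Mul(Rational(1, 2), Pow(6058, Rational(1, 2)))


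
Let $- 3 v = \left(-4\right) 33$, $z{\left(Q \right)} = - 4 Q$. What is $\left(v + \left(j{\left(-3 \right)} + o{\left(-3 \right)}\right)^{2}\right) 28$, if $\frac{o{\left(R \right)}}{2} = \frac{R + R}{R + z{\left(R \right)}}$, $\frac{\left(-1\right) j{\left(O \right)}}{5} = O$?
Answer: $\frac{58156}{9} \approx 6461.8$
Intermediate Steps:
$j{\left(O \right)} = - 5 O$
$v = 44$ ($v = - \frac{\left(-4\right) 33}{3} = \left(- \frac{1}{3}\right) \left(-132\right) = 44$)
$o{\left(R \right)} = - \frac{4}{3}$ ($o{\left(R \right)} = 2 \frac{R + R}{R - 4 R} = 2 \frac{2 R}{\left(-3\right) R} = 2 \cdot 2 R \left(- \frac{1}{3 R}\right) = 2 \left(- \frac{2}{3}\right) = - \frac{4}{3}$)
$\left(v + \left(j{\left(-3 \right)} + o{\left(-3 \right)}\right)^{2}\right) 28 = \left(44 + \left(\left(-5\right) \left(-3\right) - \frac{4}{3}\right)^{2}\right) 28 = \left(44 + \left(15 - \frac{4}{3}\right)^{2}\right) 28 = \left(44 + \left(\frac{41}{3}\right)^{2}\right) 28 = \left(44 + \frac{1681}{9}\right) 28 = \frac{2077}{9} \cdot 28 = \frac{58156}{9}$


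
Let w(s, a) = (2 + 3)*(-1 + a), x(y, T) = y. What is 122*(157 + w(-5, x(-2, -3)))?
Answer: 17324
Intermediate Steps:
w(s, a) = -5 + 5*a (w(s, a) = 5*(-1 + a) = -5 + 5*a)
122*(157 + w(-5, x(-2, -3))) = 122*(157 + (-5 + 5*(-2))) = 122*(157 + (-5 - 10)) = 122*(157 - 15) = 122*142 = 17324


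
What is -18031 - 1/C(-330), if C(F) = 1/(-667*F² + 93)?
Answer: 72618176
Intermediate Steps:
C(F) = 1/(93 - 667*F²)
-18031 - 1/C(-330) = -18031 - 1/((-1/(-93 + 667*(-330)²))) = -18031 - 1/((-1/(-93 + 667*108900))) = -18031 - 1/((-1/(-93 + 72636300))) = -18031 - 1/((-1/72636207)) = -18031 - 1/((-1*1/72636207)) = -18031 - 1/(-1/72636207) = -18031 - 1*(-72636207) = -18031 + 72636207 = 72618176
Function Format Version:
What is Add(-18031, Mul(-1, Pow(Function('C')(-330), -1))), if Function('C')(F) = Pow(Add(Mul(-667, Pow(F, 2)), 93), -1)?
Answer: 72618176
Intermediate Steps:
Function('C')(F) = Pow(Add(93, Mul(-667, Pow(F, 2))), -1)
Add(-18031, Mul(-1, Pow(Function('C')(-330), -1))) = Add(-18031, Mul(-1, Pow(Mul(-1, Pow(Add(-93, Mul(667, Pow(-330, 2))), -1)), -1))) = Add(-18031, Mul(-1, Pow(Mul(-1, Pow(Add(-93, Mul(667, 108900)), -1)), -1))) = Add(-18031, Mul(-1, Pow(Mul(-1, Pow(Add(-93, 72636300), -1)), -1))) = Add(-18031, Mul(-1, Pow(Mul(-1, Pow(72636207, -1)), -1))) = Add(-18031, Mul(-1, Pow(Mul(-1, Rational(1, 72636207)), -1))) = Add(-18031, Mul(-1, Pow(Rational(-1, 72636207), -1))) = Add(-18031, Mul(-1, -72636207)) = Add(-18031, 72636207) = 72618176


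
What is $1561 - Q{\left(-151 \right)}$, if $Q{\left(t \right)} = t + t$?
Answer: $1863$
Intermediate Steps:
$Q{\left(t \right)} = 2 t$
$1561 - Q{\left(-151 \right)} = 1561 - 2 \left(-151\right) = 1561 - -302 = 1561 + 302 = 1863$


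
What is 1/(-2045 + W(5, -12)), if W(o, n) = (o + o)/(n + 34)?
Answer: -11/22490 ≈ -0.00048911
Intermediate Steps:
W(o, n) = 2*o/(34 + n) (W(o, n) = (2*o)/(34 + n) = 2*o/(34 + n))
1/(-2045 + W(5, -12)) = 1/(-2045 + 2*5/(34 - 12)) = 1/(-2045 + 2*5/22) = 1/(-2045 + 2*5*(1/22)) = 1/(-2045 + 5/11) = 1/(-22490/11) = -11/22490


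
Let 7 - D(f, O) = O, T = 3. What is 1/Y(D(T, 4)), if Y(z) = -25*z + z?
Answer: -1/72 ≈ -0.013889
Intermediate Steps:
D(f, O) = 7 - O
Y(z) = -24*z
1/Y(D(T, 4)) = 1/(-24*(7 - 1*4)) = 1/(-24*(7 - 4)) = 1/(-24*3) = 1/(-72) = -1/72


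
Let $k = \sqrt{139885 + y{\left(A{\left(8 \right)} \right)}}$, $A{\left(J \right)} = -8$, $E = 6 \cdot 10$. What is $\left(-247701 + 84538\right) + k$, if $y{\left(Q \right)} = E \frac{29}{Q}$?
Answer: $-163163 + \frac{\sqrt{558670}}{2} \approx -1.6279 \cdot 10^{5}$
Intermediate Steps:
$E = 60$
$y{\left(Q \right)} = \frac{1740}{Q}$ ($y{\left(Q \right)} = 60 \frac{29}{Q} = \frac{1740}{Q}$)
$k = \frac{\sqrt{558670}}{2}$ ($k = \sqrt{139885 + \frac{1740}{-8}} = \sqrt{139885 + 1740 \left(- \frac{1}{8}\right)} = \sqrt{139885 - \frac{435}{2}} = \sqrt{\frac{279335}{2}} = \frac{\sqrt{558670}}{2} \approx 373.72$)
$\left(-247701 + 84538\right) + k = \left(-247701 + 84538\right) + \frac{\sqrt{558670}}{2} = -163163 + \frac{\sqrt{558670}}{2}$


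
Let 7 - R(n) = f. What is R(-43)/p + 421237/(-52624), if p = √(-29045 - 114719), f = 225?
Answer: -421237/52624 + 109*I*√35941/35941 ≈ -8.0047 + 0.57495*I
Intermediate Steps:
R(n) = -218 (R(n) = 7 - 1*225 = 7 - 225 = -218)
p = 2*I*√35941 (p = √(-143764) = 2*I*√35941 ≈ 379.16*I)
R(-43)/p + 421237/(-52624) = -218*(-I*√35941/71882) + 421237/(-52624) = -(-109)*I*√35941/35941 + 421237*(-1/52624) = 109*I*√35941/35941 - 421237/52624 = -421237/52624 + 109*I*√35941/35941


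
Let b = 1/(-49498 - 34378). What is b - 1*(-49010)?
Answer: 4110762759/83876 ≈ 49010.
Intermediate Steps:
b = -1/83876 (b = 1/(-83876) = -1/83876 ≈ -1.1922e-5)
b - 1*(-49010) = -1/83876 - 1*(-49010) = -1/83876 + 49010 = 4110762759/83876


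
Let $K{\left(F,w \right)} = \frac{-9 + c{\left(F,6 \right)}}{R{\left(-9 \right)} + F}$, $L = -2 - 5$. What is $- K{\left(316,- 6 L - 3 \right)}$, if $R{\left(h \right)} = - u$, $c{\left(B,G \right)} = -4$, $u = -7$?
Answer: $\frac{13}{323} \approx 0.040248$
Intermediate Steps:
$R{\left(h \right)} = 7$ ($R{\left(h \right)} = \left(-1\right) \left(-7\right) = 7$)
$L = -7$ ($L = -2 - 5 = -7$)
$K{\left(F,w \right)} = - \frac{13}{7 + F}$ ($K{\left(F,w \right)} = \frac{-9 - 4}{7 + F} = - \frac{13}{7 + F}$)
$- K{\left(316,- 6 L - 3 \right)} = - \frac{-13}{7 + 316} = - \frac{-13}{323} = \left(-1\right) \left(- \frac{13}{323}\right) = \frac{13}{323}$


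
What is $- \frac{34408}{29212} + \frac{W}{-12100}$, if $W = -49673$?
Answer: $\frac{258677719}{88366300} \approx 2.9273$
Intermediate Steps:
$- \frac{34408}{29212} + \frac{W}{-12100} = - \frac{34408}{29212} - \frac{49673}{-12100} = \left(-34408\right) \frac{1}{29212} - - \frac{49673}{12100} = - \frac{8602}{7303} + \frac{49673}{12100} = \frac{258677719}{88366300}$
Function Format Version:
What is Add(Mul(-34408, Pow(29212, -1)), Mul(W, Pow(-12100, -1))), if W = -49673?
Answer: Rational(258677719, 88366300) ≈ 2.9273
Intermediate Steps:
Add(Mul(-34408, Pow(29212, -1)), Mul(W, Pow(-12100, -1))) = Add(Mul(-34408, Pow(29212, -1)), Mul(-49673, Pow(-12100, -1))) = Add(Mul(-34408, Rational(1, 29212)), Mul(-49673, Rational(-1, 12100))) = Add(Rational(-8602, 7303), Rational(49673, 12100)) = Rational(258677719, 88366300)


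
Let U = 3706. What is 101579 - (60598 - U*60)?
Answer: 263341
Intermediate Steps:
101579 - (60598 - U*60) = 101579 - (60598 - 3706*60) = 101579 - (60598 - 1*222360) = 101579 - (60598 - 222360) = 101579 - 1*(-161762) = 101579 + 161762 = 263341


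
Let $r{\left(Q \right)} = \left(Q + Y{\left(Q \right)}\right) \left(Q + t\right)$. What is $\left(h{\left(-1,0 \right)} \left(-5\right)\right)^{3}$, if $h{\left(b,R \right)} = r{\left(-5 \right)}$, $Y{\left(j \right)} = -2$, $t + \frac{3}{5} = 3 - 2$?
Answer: $-4173281$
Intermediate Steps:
$t = \frac{2}{5}$ ($t = - \frac{3}{5} + \left(3 - 2\right) = - \frac{3}{5} + 1 = \frac{2}{5} \approx 0.4$)
$r{\left(Q \right)} = \left(-2 + Q\right) \left(\frac{2}{5} + Q\right)$ ($r{\left(Q \right)} = \left(Q - 2\right) \left(Q + \frac{2}{5}\right) = \left(-2 + Q\right) \left(\frac{2}{5} + Q\right)$)
$h{\left(b,R \right)} = \frac{161}{5}$ ($h{\left(b,R \right)} = - \frac{4}{5} + \left(-5\right)^{2} - -8 = - \frac{4}{5} + 25 + 8 = \frac{161}{5}$)
$\left(h{\left(-1,0 \right)} \left(-5\right)\right)^{3} = \left(\frac{161}{5} \left(-5\right)\right)^{3} = \left(-161\right)^{3} = -4173281$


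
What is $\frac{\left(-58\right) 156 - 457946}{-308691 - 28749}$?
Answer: $\frac{233497}{168720} \approx 1.3839$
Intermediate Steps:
$\frac{\left(-58\right) 156 - 457946}{-308691 - 28749} = \frac{-9048 - 457946}{-337440} = \left(-466994\right) \left(- \frac{1}{337440}\right) = \frac{233497}{168720}$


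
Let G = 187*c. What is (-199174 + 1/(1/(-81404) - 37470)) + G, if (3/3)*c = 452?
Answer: -349706333638054/3050207881 ≈ -1.1465e+5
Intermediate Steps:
c = 452
G = 84524 (G = 187*452 = 84524)
(-199174 + 1/(1/(-81404) - 37470)) + G = (-199174 + 1/(1/(-81404) - 37470)) + 84524 = (-199174 + 1/(-1/81404 - 37470)) + 84524 = (-199174 + 1/(-3050207881/81404)) + 84524 = (-199174 - 81404/3050207881) + 84524 = -607522104571698/3050207881 + 84524 = -349706333638054/3050207881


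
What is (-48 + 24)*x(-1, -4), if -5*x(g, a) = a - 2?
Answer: -144/5 ≈ -28.800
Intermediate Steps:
x(g, a) = ⅖ - a/5 (x(g, a) = -(a - 2)/5 = -(-2 + a)/5 = ⅖ - a/5)
(-48 + 24)*x(-1, -4) = (-48 + 24)*(⅖ - ⅕*(-4)) = -24*(⅖ + ⅘) = -24*6/5 = -144/5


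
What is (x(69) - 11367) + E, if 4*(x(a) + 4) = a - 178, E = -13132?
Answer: -98121/4 ≈ -24530.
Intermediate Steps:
x(a) = -97/2 + a/4 (x(a) = -4 + (a - 178)/4 = -4 + (-178 + a)/4 = -4 + (-89/2 + a/4) = -97/2 + a/4)
(x(69) - 11367) + E = ((-97/2 + (¼)*69) - 11367) - 13132 = ((-97/2 + 69/4) - 11367) - 13132 = (-125/4 - 11367) - 13132 = -45593/4 - 13132 = -98121/4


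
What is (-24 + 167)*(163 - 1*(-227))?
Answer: 55770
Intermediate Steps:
(-24 + 167)*(163 - 1*(-227)) = 143*(163 + 227) = 143*390 = 55770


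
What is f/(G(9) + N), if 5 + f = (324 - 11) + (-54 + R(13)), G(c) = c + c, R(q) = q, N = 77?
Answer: 267/95 ≈ 2.8105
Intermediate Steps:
G(c) = 2*c
f = 267 (f = -5 + ((324 - 11) + (-54 + 13)) = -5 + (313 - 41) = -5 + 272 = 267)
f/(G(9) + N) = 267/(2*9 + 77) = 267/(18 + 77) = 267/95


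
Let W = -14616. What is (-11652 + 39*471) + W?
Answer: -7899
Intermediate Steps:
(-11652 + 39*471) + W = (-11652 + 39*471) - 14616 = (-11652 + 18369) - 14616 = 6717 - 14616 = -7899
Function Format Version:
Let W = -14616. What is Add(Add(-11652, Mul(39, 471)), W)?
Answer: -7899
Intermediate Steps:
Add(Add(-11652, Mul(39, 471)), W) = Add(Add(-11652, Mul(39, 471)), -14616) = Add(Add(-11652, 18369), -14616) = Add(6717, -14616) = -7899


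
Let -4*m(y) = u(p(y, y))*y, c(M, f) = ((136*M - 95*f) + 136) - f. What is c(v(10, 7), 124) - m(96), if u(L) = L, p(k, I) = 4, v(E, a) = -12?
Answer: -13304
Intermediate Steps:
c(M, f) = 136 - 96*f + 136*M (c(M, f) = ((-95*f + 136*M) + 136) - f = (136 - 95*f + 136*M) - f = 136 - 96*f + 136*M)
m(y) = -y
c(v(10, 7), 124) - m(96) = (136 - 96*124 + 136*(-12)) - (-1)*96 = (136 - 11904 - 1632) - 1*(-96) = -13400 + 96 = -13304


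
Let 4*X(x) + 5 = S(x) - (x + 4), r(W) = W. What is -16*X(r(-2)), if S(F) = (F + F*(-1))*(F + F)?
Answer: 28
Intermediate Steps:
S(F) = 0 (S(F) = (F - F)*(2*F) = 0*(2*F) = 0)
X(x) = -9/4 - x/4 (X(x) = -5/4 + (0 - (x + 4))/4 = -5/4 + (0 - (4 + x))/4 = -5/4 + (0 + (-4 - x))/4 = -5/4 + (-4 - x)/4 = -5/4 + (-1 - x/4) = -9/4 - x/4)
-16*X(r(-2)) = -16*(-9/4 - ¼*(-2)) = -16*(-9/4 + ½) = -16*(-7/4) = 28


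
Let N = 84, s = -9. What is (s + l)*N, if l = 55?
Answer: 3864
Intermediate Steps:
(s + l)*N = (-9 + 55)*84 = 46*84 = 3864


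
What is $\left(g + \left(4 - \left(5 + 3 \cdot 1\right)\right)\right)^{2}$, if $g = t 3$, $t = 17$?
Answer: $2209$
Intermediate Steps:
$g = 51$ ($g = 17 \cdot 3 = 51$)
$\left(g + \left(4 - \left(5 + 3 \cdot 1\right)\right)\right)^{2} = \left(51 + \left(4 - \left(5 + 3 \cdot 1\right)\right)\right)^{2} = \left(51 + \left(4 - \left(5 + 3\right)\right)\right)^{2} = \left(51 + \left(4 - 8\right)\right)^{2} = \left(51 - 4\right)^{2} = 47^{2} = 2209$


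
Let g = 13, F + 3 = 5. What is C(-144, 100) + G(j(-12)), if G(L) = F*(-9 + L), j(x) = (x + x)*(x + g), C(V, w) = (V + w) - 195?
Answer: -305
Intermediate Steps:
F = 2 (F = -3 + 5 = 2)
C(V, w) = -195 + V + w
j(x) = 2*x*(13 + x) (j(x) = (x + x)*(x + 13) = (2*x)*(13 + x) = 2*x*(13 + x))
G(L) = -18 + 2*L (G(L) = 2*(-9 + L) = -18 + 2*L)
C(-144, 100) + G(j(-12)) = (-195 - 144 + 100) + (-18 + 2*(2*(-12)*(13 - 12))) = -239 + (-18 + 2*(2*(-12)*1)) = -239 + (-18 + 2*(-24)) = -239 + (-18 - 48) = -239 - 66 = -305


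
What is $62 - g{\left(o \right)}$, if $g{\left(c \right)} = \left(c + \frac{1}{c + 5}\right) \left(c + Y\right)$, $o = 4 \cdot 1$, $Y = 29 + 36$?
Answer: $- \frac{665}{3} \approx -221.67$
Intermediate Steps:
$Y = 65$
$o = 4$
$g{\left(c \right)} = \left(65 + c\right) \left(c + \frac{1}{5 + c}\right)$ ($g{\left(c \right)} = \left(c + \frac{1}{c + 5}\right) \left(c + 65\right) = \left(c + \frac{1}{5 + c}\right) \left(65 + c\right) = \left(65 + c\right) \left(c + \frac{1}{5 + c}\right)$)
$62 - g{\left(o \right)} = 62 - \frac{65 + 4^{3} + 70 \cdot 4^{2} + 326 \cdot 4}{5 + 4} = 62 - \frac{65 + 64 + 70 \cdot 16 + 1304}{9} = 62 - \frac{65 + 64 + 1120 + 1304}{9} = 62 - \frac{1}{9} \cdot 2553 = 62 - \frac{851}{3} = - \frac{665}{3}$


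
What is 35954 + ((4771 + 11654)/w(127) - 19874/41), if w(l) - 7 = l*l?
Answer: 23466290065/661576 ≈ 35470.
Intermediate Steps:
w(l) = 7 + l² (w(l) = 7 + l*l = 7 + l²)
35954 + ((4771 + 11654)/w(127) - 19874/41) = 35954 + ((4771 + 11654)/(7 + 127²) - 19874/41) = 35954 + (16425/(7 + 16129) - 19874*1/41) = 35954 + (16425/16136 - 19874/41) = 35954 - 320013439/661576 = 23466290065/661576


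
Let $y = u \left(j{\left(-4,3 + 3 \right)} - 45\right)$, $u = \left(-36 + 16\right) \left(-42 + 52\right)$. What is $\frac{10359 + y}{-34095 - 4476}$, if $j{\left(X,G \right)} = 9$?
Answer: $- \frac{5853}{12857} \approx -0.45524$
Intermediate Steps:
$u = -200$ ($u = \left(-20\right) 10 = -200$)
$y = 7200$ ($y = - 200 \left(9 - 45\right) = \left(-200\right) \left(-36\right) = 7200$)
$\frac{10359 + y}{-34095 - 4476} = \frac{10359 + 7200}{-34095 - 4476} = \frac{17559}{-38571} = 17559 \left(- \frac{1}{38571}\right) = - \frac{5853}{12857}$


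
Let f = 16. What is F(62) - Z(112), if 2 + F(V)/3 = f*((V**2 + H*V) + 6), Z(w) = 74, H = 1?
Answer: 187696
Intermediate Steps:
F(V) = 282 + 48*V + 48*V**2 (F(V) = -6 + 3*(16*((V**2 + 1*V) + 6)) = -6 + 3*(16*((V**2 + V) + 6)) = -6 + 3*(16*((V + V**2) + 6)) = -6 + 3*(16*(6 + V + V**2)) = -6 + 3*(96 + 16*V + 16*V**2) = -6 + (288 + 48*V + 48*V**2) = 282 + 48*V + 48*V**2)
F(62) - Z(112) = (282 + 48*62 + 48*62**2) - 1*74 = (282 + 2976 + 48*3844) - 74 = (282 + 2976 + 184512) - 74 = 187770 - 74 = 187696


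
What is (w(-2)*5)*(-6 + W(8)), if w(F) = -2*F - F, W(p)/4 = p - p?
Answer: -180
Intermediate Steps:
W(p) = 0 (W(p) = 4*(p - p) = 4*0 = 0)
w(F) = -3*F
(w(-2)*5)*(-6 + W(8)) = (-3*(-2)*5)*(-6 + 0) = (6*5)*(-6) = 30*(-6) = -180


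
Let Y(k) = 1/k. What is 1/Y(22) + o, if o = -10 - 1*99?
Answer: -87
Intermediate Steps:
o = -109 (o = -10 - 99 = -109)
1/Y(22) + o = 1/(1/22) - 109 = 22 - 109 = -87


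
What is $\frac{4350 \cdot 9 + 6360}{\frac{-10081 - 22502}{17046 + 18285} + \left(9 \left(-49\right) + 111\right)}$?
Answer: $- \frac{535971270}{3897271} \approx -137.52$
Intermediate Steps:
$\frac{4350 \cdot 9 + 6360}{\frac{-10081 - 22502}{17046 + 18285} + \left(9 \left(-49\right) + 111\right)} = \frac{39150 + 6360}{- \frac{32583}{35331} + \left(-441 + 111\right)} = \frac{45510}{\left(-32583\right) \frac{1}{35331} - 330} = \frac{45510}{- \frac{10861}{11777} - 330} = \frac{45510}{- \frac{3897271}{11777}} = 45510 \left(- \frac{11777}{3897271}\right) = - \frac{535971270}{3897271}$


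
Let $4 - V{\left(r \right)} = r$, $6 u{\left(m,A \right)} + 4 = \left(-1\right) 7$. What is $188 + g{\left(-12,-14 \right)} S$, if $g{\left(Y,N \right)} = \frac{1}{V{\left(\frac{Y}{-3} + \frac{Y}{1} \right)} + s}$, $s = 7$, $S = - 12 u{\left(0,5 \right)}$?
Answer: $\frac{3594}{19} \approx 189.16$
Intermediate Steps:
$u{\left(m,A \right)} = - \frac{11}{6}$ ($u{\left(m,A \right)} = - \frac{2}{3} + \frac{\left(-1\right) 7}{6} = - \frac{2}{3} + \frac{1}{6} \left(-7\right) = - \frac{2}{3} - \frac{7}{6} = - \frac{11}{6}$)
$S = 22$ ($S = \left(-12\right) \left(- \frac{11}{6}\right) = 22$)
$V{\left(r \right)} = 4 - r$
$g{\left(Y,N \right)} = \frac{1}{11 - \frac{2 Y}{3}}$ ($g{\left(Y,N \right)} = \frac{1}{\left(4 - \left(\frac{Y}{-3} + \frac{Y}{1}\right)\right) + 7} = \frac{1}{\left(4 - \left(Y \left(- \frac{1}{3}\right) + Y 1\right)\right) + 7} = \frac{1}{\left(4 - \left(- \frac{Y}{3} + Y\right)\right) + 7} = \frac{1}{\left(4 - \frac{2 Y}{3}\right) + 7} = \frac{1}{11 - \frac{2 Y}{3}}$)
$188 + g{\left(-12,-14 \right)} S = 188 + - \frac{3}{-33 + 2 \left(-12\right)} 22 = 188 + - \frac{3}{-33 - 24} \cdot 22 = 188 + - \frac{3}{-57} \cdot 22 = 188 + \left(-3\right) \left(- \frac{1}{57}\right) 22 = 188 + \frac{1}{19} \cdot 22 = 188 + \frac{22}{19} = \frac{3594}{19}$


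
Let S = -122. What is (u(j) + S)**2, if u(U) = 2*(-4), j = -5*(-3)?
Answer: 16900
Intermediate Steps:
j = 15
u(U) = -8
(u(j) + S)**2 = (-8 - 122)**2 = (-130)**2 = 16900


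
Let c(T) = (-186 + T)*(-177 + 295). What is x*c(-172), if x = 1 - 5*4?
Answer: 802636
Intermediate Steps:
c(T) = -21948 + 118*T (c(T) = (-186 + T)*118 = -21948 + 118*T)
x = -19 (x = 1 - 20 = -19)
x*c(-172) = -19*(-21948 + 118*(-172)) = -19*(-21948 - 20296) = -19*(-42244) = 802636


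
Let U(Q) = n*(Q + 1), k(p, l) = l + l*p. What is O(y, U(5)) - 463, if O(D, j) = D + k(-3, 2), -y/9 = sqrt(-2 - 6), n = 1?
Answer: -467 - 18*I*sqrt(2) ≈ -467.0 - 25.456*I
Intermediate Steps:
y = -18*I*sqrt(2) (y = -9*sqrt(-2 - 6) = -18*I*sqrt(2) ≈ -25.456*I)
U(Q) = 1 + Q (U(Q) = 1*(Q + 1) = 1*(1 + Q) = 1 + Q)
O(D, j) = -4 + D (O(D, j) = D + 2*(1 - 3) = D + 2*(-2) = D - 4 = -4 + D)
O(y, U(5)) - 463 = (-4 - 18*I*sqrt(2)) - 463 = -467 - 18*I*sqrt(2)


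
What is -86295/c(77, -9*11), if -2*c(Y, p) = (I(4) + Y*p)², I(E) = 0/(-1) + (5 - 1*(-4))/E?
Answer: 920480/309737763 ≈ 0.0029718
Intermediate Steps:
I(E) = 9/E (I(E) = 0*(-1) + (5 + 4)/E = 0 + 9/E = 9/E)
c(Y, p) = -(9/4 + Y*p)²/2
-86295/c(77, -9*11) = -86295*(-32/(9 + 4*77*(-9*11))²) = -86295*(-32/(9 + 4*77*(-99))²) = -86295*(-32/(9 - 30492)²) = -86295/((-1/32*(-30483)²)) = -86295/((-1/32*929213289)) = -86295/(-929213289/32) = -86295*(-32/929213289) = 920480/309737763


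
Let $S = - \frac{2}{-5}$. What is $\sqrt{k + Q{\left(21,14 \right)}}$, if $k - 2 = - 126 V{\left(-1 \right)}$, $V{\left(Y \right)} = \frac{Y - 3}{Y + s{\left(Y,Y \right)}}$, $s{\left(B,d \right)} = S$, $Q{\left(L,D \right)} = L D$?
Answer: $4 i \sqrt{34} \approx 23.324 i$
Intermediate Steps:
$S = \frac{2}{5}$ ($S = \left(-2\right) \left(- \frac{1}{5}\right) = \frac{2}{5} \approx 0.4$)
$Q{\left(L,D \right)} = D L$
$s{\left(B,d \right)} = \frac{2}{5}$
$V{\left(Y \right)} = \frac{-3 + Y}{\frac{2}{5} + Y}$ ($V{\left(Y \right)} = \frac{Y - 3}{Y + \frac{2}{5}} = \frac{-3 + Y}{\frac{2}{5} + Y}$)
$k = -838$ ($k = 2 - 126 \frac{5 \left(-3 - 1\right)}{2 + 5 \left(-1\right)} = 2 - 126 \cdot 5 \frac{1}{2 - 5} \left(-4\right) = 2 - 126 \cdot 5 \frac{1}{-3} \left(-4\right) = 2 - 126 \cdot 5 \left(- \frac{1}{3}\right) \left(-4\right) = 2 - 840 = -838$)
$\sqrt{k + Q{\left(21,14 \right)}} = \sqrt{-838 + 14 \cdot 21} = \sqrt{-838 + 294} = \sqrt{-544} = 4 i \sqrt{34}$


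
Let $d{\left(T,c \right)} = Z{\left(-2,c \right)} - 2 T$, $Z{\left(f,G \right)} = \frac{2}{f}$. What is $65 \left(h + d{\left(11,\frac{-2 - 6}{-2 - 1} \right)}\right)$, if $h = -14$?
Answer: $-2405$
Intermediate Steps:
$d{\left(T,c \right)} = -1 - 2 T$ ($d{\left(T,c \right)} = \frac{2}{-2} - 2 T = 2 \left(- \frac{1}{2}\right) - 2 T = -1 - 2 T$)
$65 \left(h + d{\left(11,\frac{-2 - 6}{-2 - 1} \right)}\right) = 65 \left(-14 - 23\right) = 65 \left(-37\right) = -2405$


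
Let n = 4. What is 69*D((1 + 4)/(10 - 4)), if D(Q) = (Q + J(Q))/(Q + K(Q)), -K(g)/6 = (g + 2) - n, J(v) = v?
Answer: 690/47 ≈ 14.681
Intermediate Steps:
K(g) = 12 - 6*g (K(g) = -6*((g + 2) - 1*4) = -6*((2 + g) - 4) = -6*(-2 + g) = 12 - 6*g)
D(Q) = 2*Q/(12 - 5*Q) (D(Q) = (Q + Q)/(Q + (12 - 6*Q)) = (2*Q)/(12 - 5*Q) = 2*Q/(12 - 5*Q))
69*D((1 + 4)/(10 - 4)) = 69*(-2*(1 + 4)/(10 - 4)/(-12 + 5*((1 + 4)/(10 - 4)))) = 69*(-2*5/6/(-12 + 5*(5/6))) = 69*(-2*5/6/(-12 + 25/6)) = 69*(-2*5/6/(-47/6)) = 69*(-2*5/6*(-6/47)) = 69*(10/47) = 690/47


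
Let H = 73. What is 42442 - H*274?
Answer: 22440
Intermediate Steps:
42442 - H*274 = 42442 - 73*274 = 42442 - 1*20002 = 42442 - 20002 = 22440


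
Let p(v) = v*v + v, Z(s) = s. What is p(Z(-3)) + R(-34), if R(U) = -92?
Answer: -86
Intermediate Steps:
p(v) = v + v² (p(v) = v² + v = v + v²)
p(Z(-3)) + R(-34) = -3*(1 - 3) - 92 = -3*(-2) - 92 = 6 - 92 = -86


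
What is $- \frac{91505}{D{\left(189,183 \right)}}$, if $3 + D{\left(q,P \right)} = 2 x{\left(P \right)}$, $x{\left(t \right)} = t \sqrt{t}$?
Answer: $- \frac{91505}{8171313} - \frac{11163610 \sqrt{183}}{8171313} \approx -18.493$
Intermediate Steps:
$x{\left(t \right)} = t^{\frac{3}{2}}$
$D{\left(q,P \right)} = -3 + 2 P^{\frac{3}{2}}$
$- \frac{91505}{D{\left(189,183 \right)}} = - \frac{91505}{-3 + 2 \cdot 183^{\frac{3}{2}}} = - \frac{91505}{-3 + 2 \cdot 183 \sqrt{183}} = - \frac{91505}{-3 + 366 \sqrt{183}}$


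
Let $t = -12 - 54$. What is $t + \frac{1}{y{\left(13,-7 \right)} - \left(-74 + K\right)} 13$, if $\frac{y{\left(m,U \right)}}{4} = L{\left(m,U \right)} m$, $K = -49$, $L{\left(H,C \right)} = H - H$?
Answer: $- \frac{8105}{123} \approx -65.894$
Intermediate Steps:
$L{\left(H,C \right)} = 0$
$t = -66$
$y{\left(m,U \right)} = 0$ ($y{\left(m,U \right)} = 4 \cdot 0 m = 4 \cdot 0 = 0$)
$t + \frac{1}{y{\left(13,-7 \right)} - \left(-74 + K\right)} 13 = -66 + \frac{1}{0 + \left(74 - -49\right)} 13 = -66 + \frac{1}{0 + \left(74 + 49\right)} 13 = -66 + \frac{1}{0 + 123} \cdot 13 = -66 + \frac{1}{123} \cdot 13 = -66 + \frac{13}{123} = - \frac{8105}{123}$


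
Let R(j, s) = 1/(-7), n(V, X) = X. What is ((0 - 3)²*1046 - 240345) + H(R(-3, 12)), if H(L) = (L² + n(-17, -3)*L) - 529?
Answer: -11341518/49 ≈ -2.3146e+5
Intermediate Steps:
R(j, s) = -⅐
H(L) = -529 + L² - 3*L (H(L) = (L² - 3*L) - 529 = -529 + L² - 3*L)
((0 - 3)²*1046 - 240345) + H(R(-3, 12)) = ((0 - 3)²*1046 - 240345) + (-529 + (-⅐)² - 3*(-⅐)) = ((-3)²*1046 - 240345) + (-529 + 1/49 + 3/7) = (9*1046 - 240345) - 25899/49 = (9414 - 240345) - 25899/49 = -230931 - 25899/49 = -11341518/49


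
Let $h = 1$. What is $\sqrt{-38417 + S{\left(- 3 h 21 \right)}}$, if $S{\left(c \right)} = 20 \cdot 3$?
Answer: $11 i \sqrt{317} \approx 195.85 i$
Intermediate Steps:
$S{\left(c \right)} = 60$
$\sqrt{-38417 + S{\left(- 3 h 21 \right)}} = \sqrt{-38417 + 60} = \sqrt{-38357} = 11 i \sqrt{317}$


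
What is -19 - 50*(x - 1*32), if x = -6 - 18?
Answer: 2781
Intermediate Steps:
x = -24
-19 - 50*(x - 1*32) = -19 - 50*(-24 - 1*32) = -19 - 50*(-24 - 32) = -19 - 50*(-56) = -19 + 2800 = 2781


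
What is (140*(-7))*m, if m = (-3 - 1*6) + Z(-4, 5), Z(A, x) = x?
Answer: 3920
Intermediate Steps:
m = -4 (m = (-3 - 1*6) + 5 = (-3 - 6) + 5 = -9 + 5 = -4)
(140*(-7))*m = (140*(-7))*(-4) = -980*(-4) = 3920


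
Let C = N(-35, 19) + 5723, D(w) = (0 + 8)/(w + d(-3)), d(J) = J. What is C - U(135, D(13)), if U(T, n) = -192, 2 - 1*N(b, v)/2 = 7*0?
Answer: 5919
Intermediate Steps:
N(b, v) = 4 (N(b, v) = 4 - 14*0 = 4 - 2*0 = 4 + 0 = 4)
D(w) = 8/(-3 + w) (D(w) = (0 + 8)/(w - 3) = 8/(-3 + w))
C = 5727 (C = 4 + 5723 = 5727)
C - U(135, D(13)) = 5727 - 1*(-192) = 5727 + 192 = 5919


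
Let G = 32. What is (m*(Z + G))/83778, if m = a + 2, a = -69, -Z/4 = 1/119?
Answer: -42478/1661597 ≈ -0.025565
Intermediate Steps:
Z = -4/119 ≈ -0.033613
m = -67 (m = -69 + 2 = -67)
(m*(Z + G))/83778 = -67*(-4/119 + 32)/83778 = -67*3804/119*(1/83778) = -254868/119*1/83778 = -42478/1661597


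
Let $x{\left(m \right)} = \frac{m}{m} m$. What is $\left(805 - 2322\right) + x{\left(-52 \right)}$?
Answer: $-1569$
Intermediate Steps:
$x{\left(m \right)} = m$ ($x{\left(m \right)} = 1 m = m$)
$\left(805 - 2322\right) + x{\left(-52 \right)} = \left(805 - 2322\right) - 52 = -1517 - 52 = -1569$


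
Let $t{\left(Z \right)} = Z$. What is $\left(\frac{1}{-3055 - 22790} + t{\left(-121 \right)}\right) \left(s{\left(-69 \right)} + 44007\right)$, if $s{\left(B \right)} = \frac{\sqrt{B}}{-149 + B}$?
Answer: $- \frac{45873571574}{8615} + \frac{1563623 i \sqrt{69}}{2817105} \approx -5.3248 \cdot 10^{6} + 4.6106 i$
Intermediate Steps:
$s{\left(B \right)} = \frac{\sqrt{B}}{-149 + B}$
$\left(\frac{1}{-3055 - 22790} + t{\left(-121 \right)}\right) \left(s{\left(-69 \right)} + 44007\right) = \left(\frac{1}{-3055 - 22790} - 121\right) \left(\frac{\sqrt{-69}}{-149 - 69} + 44007\right) = \left(\frac{1}{-25845} - 121\right) \left(\frac{i \sqrt{69}}{-218} + 44007\right) = \left(- \frac{1}{25845} - 121\right) \left(i \sqrt{69} \left(- \frac{1}{218}\right) + 44007\right) = - \frac{3127246 \left(- \frac{i \sqrt{69}}{218} + 44007\right)}{25845} = - \frac{3127246 \left(44007 - \frac{i \sqrt{69}}{218}\right)}{25845} = - \frac{45873571574}{8615} + \frac{1563623 i \sqrt{69}}{2817105}$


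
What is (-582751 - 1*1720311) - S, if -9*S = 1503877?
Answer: -19223681/9 ≈ -2.1360e+6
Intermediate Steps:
S = -1503877/9 (S = -⅑*1503877 = -1503877/9 ≈ -1.6710e+5)
(-582751 - 1*1720311) - S = (-582751 - 1*1720311) - 1*(-1503877/9) = (-582751 - 1720311) + 1503877/9 = -2303062 + 1503877/9 = -19223681/9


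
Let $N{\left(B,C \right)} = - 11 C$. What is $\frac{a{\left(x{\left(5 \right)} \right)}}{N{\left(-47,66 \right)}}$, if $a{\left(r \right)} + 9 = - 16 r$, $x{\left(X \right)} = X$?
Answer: $\frac{89}{726} \approx 0.12259$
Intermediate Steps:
$a{\left(r \right)} = -9 - 16 r$
$\frac{a{\left(x{\left(5 \right)} \right)}}{N{\left(-47,66 \right)}} = \frac{-9 - 80}{\left(-11\right) 66} = \frac{-9 - 80}{-726} = \left(-89\right) \left(- \frac{1}{726}\right) = \frac{89}{726}$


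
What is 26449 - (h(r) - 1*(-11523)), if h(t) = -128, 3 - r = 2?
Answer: 15054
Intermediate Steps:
r = 1 (r = 3 - 1*2 = 3 - 2 = 1)
26449 - (h(r) - 1*(-11523)) = 26449 - (-128 - 1*(-11523)) = 26449 - (-128 + 11523) = 26449 - 1*11395 = 26449 - 11395 = 15054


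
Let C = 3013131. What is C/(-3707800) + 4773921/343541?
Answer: 16665610246929/1273781319800 ≈ 13.084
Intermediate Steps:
C/(-3707800) + 4773921/343541 = 3013131/(-3707800) + 4773921/343541 = 3013131*(-1/3707800) + 4773921*(1/343541) = -3013131/3707800 + 4773921/343541 = 16665610246929/1273781319800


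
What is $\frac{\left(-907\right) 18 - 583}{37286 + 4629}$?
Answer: $- \frac{16909}{41915} \approx -0.40341$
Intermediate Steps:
$\frac{\left(-907\right) 18 - 583}{37286 + 4629} = \frac{-16326 - 583}{41915} = \left(-16909\right) \frac{1}{41915} = - \frac{16909}{41915}$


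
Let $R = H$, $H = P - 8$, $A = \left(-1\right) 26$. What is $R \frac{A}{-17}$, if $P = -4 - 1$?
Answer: $- \frac{338}{17} \approx -19.882$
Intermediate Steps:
$A = -26$
$P = -5$ ($P = -4 - 1 = -5$)
$H = -13$ ($H = -5 - 8 = -13$)
$R = -13$
$R \frac{A}{-17} = - 13 \left(- \frac{26}{-17}\right) = - 13 \left(\left(-26\right) \left(- \frac{1}{17}\right)\right) = \left(-13\right) \frac{26}{17} = - \frac{338}{17}$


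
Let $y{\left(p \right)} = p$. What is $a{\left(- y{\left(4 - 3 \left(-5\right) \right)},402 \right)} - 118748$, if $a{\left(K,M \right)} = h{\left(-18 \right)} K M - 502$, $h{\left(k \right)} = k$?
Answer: $18234$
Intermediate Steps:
$a{\left(K,M \right)} = -502 - 18 K M$ ($a{\left(K,M \right)} = - 18 K M - 502 = -502 - 18 K M$)
$a{\left(- y{\left(4 - 3 \left(-5\right) \right)},402 \right)} - 118748 = \left(-502 - 18 \left(- (4 - 3 \left(-5\right))\right) 402\right) - 118748 = \left(-502 - 18 \left(- (4 - -15)\right) 402\right) - 118748 = \left(-502 - 18 \left(- (4 + 15)\right) 402\right) - 118748 = \left(-502 - 18 \left(\left(-1\right) 19\right) 402\right) - 118748 = \left(-502 - \left(-342\right) 402\right) - 118748 = \left(-502 + 137484\right) - 118748 = 136982 - 118748 = 18234$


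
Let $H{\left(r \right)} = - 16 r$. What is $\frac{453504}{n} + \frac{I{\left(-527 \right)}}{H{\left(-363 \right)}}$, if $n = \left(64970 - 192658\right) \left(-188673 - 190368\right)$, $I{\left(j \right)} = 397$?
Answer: $\frac{72791787397}{1064777718576} \approx 0.068363$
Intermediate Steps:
$n = 48398987208$ ($n = \left(-127688\right) \left(-379041\right) = 48398987208$)
$\frac{453504}{n} + \frac{I{\left(-527 \right)}}{H{\left(-363 \right)}} = \frac{453504}{48398987208} + \frac{397}{\left(-16\right) \left(-363\right)} = 453504 \cdot \frac{1}{48398987208} + \frac{397}{5808} = \frac{18896}{2016624467} + 397 \cdot \frac{1}{5808} = \frac{18896}{2016624467} + \frac{397}{5808} = \frac{72791787397}{1064777718576}$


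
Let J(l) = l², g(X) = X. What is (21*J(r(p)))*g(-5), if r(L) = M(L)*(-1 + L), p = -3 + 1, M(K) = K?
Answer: -3780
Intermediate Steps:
p = -2
r(L) = L*(-1 + L)
(21*J(r(p)))*g(-5) = (21*(-2*(-1 - 2))²)*(-5) = (21*(-2*(-3))²)*(-5) = (21*6²)*(-5) = (21*36)*(-5) = 756*(-5) = -3780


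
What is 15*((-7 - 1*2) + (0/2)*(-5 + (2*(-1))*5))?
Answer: -135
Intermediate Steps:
15*((-7 - 1*2) + (0/2)*(-5 + (2*(-1))*5)) = 15*((-7 - 2) + (0*(½))*(-5 - 2*5)) = 15*(-9 + 0*(-5 - 10)) = 15*(-9 + 0*(-15)) = 15*(-9 + 0) = 15*(-9) = -135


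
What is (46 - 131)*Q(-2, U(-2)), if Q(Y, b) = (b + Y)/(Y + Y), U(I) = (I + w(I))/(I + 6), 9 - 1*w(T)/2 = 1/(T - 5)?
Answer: 2465/56 ≈ 44.018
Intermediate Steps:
w(T) = 18 - 2/(-5 + T) (w(T) = 18 - 2/(T - 5) = 18 - 2/(-5 + T))
U(I) = (I + 2*(-46 + 9*I)/(-5 + I))/(6 + I) (U(I) = (I + 2*(-46 + 9*I)/(-5 + I))/(I + 6) = (I + 2*(-46 + 9*I)/(-5 + I))/(6 + I))
Q(Y, b) = (Y + b)/(2*Y) (Q(Y, b) = (Y + b)/((2*Y)) = (Y + b)*(1/(2*Y)) = (Y + b)/(2*Y))
(46 - 131)*Q(-2, U(-2)) = (46 - 131)*((1/2)*(-2 + (-92 + (-2)**2 + 13*(-2))/(-30 - 2 + (-2)**2))/(-2)) = -85*(-1)*(-2 + (-92 + 4 - 26)/(-30 - 2 + 4))/(2*2) = -85*(-1)*(-2 - 114/(-28))/(2*2) = -85*(-1)*(-2 - 1/28*(-114))/(2*2) = -85*(-1)*(-2 + 57/14)/(2*2) = -85*(-1)*29/(2*2*14) = -85*(-29/56) = 2465/56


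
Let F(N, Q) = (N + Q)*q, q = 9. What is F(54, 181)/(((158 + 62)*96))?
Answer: 141/1408 ≈ 0.10014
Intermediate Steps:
F(N, Q) = 9*N + 9*Q (F(N, Q) = (N + Q)*9 = 9*N + 9*Q)
F(54, 181)/(((158 + 62)*96)) = (9*54 + 9*181)/(((158 + 62)*96)) = (486 + 1629)/((220*96)) = 2115/21120 = 2115*(1/21120) = 141/1408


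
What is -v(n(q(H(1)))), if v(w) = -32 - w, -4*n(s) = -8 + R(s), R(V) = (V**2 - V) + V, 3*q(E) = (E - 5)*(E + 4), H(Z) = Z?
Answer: 206/9 ≈ 22.889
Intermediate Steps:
q(E) = (-5 + E)*(4 + E)/3 (q(E) = ((E - 5)*(E + 4))/3 = ((-5 + E)*(4 + E))/3 = (-5 + E)*(4 + E)/3)
R(V) = V**2
n(s) = 2 - s**2/4 (n(s) = -(-8 + s**2)/4 = 2 - s**2/4)
-v(n(q(H(1)))) = -(-32 - (2 - (-20/3 - 1/3*1 + (1/3)*1**2)**2/4)) = -(-32 - (2 - (-20/3 - 1/3 + (1/3)*1)**2/4)) = -(-32 - (2 - (-20/3 - 1/3 + 1/3)**2/4)) = -(-32 - (2 - (-20/3)**2/4)) = -(-32 - (2 - 1/4*400/9)) = -(-32 - (2 - 100/9)) = -(-32 - 1*(-82/9)) = -(-32 + 82/9) = -1*(-206/9) = 206/9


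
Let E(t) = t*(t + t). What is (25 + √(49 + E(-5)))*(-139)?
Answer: -3475 - 417*√11 ≈ -4858.0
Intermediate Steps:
E(t) = 2*t² (E(t) = t*(2*t) = 2*t²)
(25 + √(49 + E(-5)))*(-139) = (25 + √(49 + 2*(-5)²))*(-139) = (25 + √(49 + 2*25))*(-139) = (25 + √(49 + 50))*(-139) = (25 + √99)*(-139) = (25 + 3*√11)*(-139) = -3475 - 417*√11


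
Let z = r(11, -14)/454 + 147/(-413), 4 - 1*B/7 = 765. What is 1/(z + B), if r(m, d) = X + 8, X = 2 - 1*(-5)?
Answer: -26786/142697671 ≈ -0.00018771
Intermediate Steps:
X = 7 (X = 2 + 5 = 7)
r(m, d) = 15 (r(m, d) = 7 + 8 = 15)
B = -5327 (B = 28 - 7*765 = 28 - 5355 = -5327)
z = -8649/26786 (z = 15/454 + 147/(-413) = 15*(1/454) + 147*(-1/413) = 15/454 - 21/59 = -8649/26786 ≈ -0.32289)
1/(z + B) = 1/(-8649/26786 - 5327) = 1/(-142697671/26786) = -26786/142697671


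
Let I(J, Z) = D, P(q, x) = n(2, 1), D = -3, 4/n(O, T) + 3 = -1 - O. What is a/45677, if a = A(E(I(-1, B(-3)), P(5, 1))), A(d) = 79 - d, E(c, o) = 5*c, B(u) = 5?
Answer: 94/45677 ≈ 0.0020579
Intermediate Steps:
n(O, T) = 4/(-4 - O) (n(O, T) = 4/(-3 + (-1 - O)) = 4/(-4 - O))
P(q, x) = -⅔ (P(q, x) = -4/(4 + 2) = -4/6 = -4*⅙ = -⅔)
I(J, Z) = -3
a = 94 (a = 79 - 5*(-3) = 79 - 1*(-15) = 79 + 15 = 94)
a/45677 = 94/45677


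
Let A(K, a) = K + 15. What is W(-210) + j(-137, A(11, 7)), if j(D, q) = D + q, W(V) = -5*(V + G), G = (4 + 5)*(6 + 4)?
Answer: 489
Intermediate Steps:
G = 90 (G = 9*10 = 90)
A(K, a) = 15 + K
W(V) = -450 - 5*V (W(V) = -5*(V + 90) = -5*(90 + V) = -450 - 5*V)
W(-210) + j(-137, A(11, 7)) = (-450 - 5*(-210)) + (-137 + (15 + 11)) = (-450 + 1050) + (-137 + 26) = 600 - 111 = 489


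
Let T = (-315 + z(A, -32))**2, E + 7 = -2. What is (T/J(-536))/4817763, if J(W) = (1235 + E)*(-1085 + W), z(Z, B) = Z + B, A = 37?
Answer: -48050/4787281013499 ≈ -1.0037e-8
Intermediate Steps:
E = -9 (E = -7 - 2 = -9)
z(Z, B) = B + Z
J(W) = -1330210 + 1226*W (J(W) = (1235 - 9)*(-1085 + W) = 1226*(-1085 + W) = -1330210 + 1226*W)
T = 96100 (T = (-315 + (-32 + 37))**2 = (-315 + 5)**2 = (-310)**2 = 96100)
(T/J(-536))/4817763 = (96100/(-1330210 + 1226*(-536)))/4817763 = (96100/(-1330210 - 657136))*(1/4817763) = (96100/(-1987346))*(1/4817763) = (96100*(-1/1987346))*(1/4817763) = -48050/993673*1/4817763 = -48050/4787281013499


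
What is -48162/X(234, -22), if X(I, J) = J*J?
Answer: -24081/242 ≈ -99.508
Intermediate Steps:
X(I, J) = J²
-48162/X(234, -22) = -48162/((-22)²) = -48162/484 = -48162*1/484 = -24081/242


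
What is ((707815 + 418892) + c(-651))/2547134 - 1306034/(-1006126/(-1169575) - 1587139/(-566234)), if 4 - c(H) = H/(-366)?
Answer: -24434131266680494481809625/68534035632016450212 ≈ -3.5653e+5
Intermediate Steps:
c(H) = 4 + H/366 (c(H) = 4 - H/(-366) = 4 - H*(-1)/366 = 4 - (-1)*H/366 = 4 + H/366)
((707815 + 418892) + c(-651))/2547134 - 1306034/(-1006126/(-1169575) - 1587139/(-566234)) = ((707815 + 418892) + (4 + (1/366)*(-651)))/2547134 - 1306034/(-1006126/(-1169575) - 1587139/(-566234)) = (1126707 + (4 - 217/122))*(1/2547134) - 1306034/(-1006126*(-1/1169575) - 1587139*(-1/566234)) = (1126707 + 271/122)*(1/2547134) - 1306034/(91466/106325 + 1587139/566234) = (137458525/122)*(1/2547134) - 1306034/220543713219/60204830050 = 137458525/310750348 - 1306034*60204830050/220543713219 = 137458525/310750348 - 78629555009521700/220543713219 = -24434131266680494481809625/68534035632016450212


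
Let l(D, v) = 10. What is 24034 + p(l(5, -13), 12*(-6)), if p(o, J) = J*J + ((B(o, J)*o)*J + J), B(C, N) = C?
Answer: 21946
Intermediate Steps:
p(o, J) = J + J² + J*o² (p(o, J) = J*J + ((o*o)*J + J) = J² + (o²*J + J) = J² + (J*o² + J) = J² + (J + J*o²) = J + J² + J*o²)
24034 + p(l(5, -13), 12*(-6)) = 24034 + (12*(-6))*(1 + 12*(-6) + 10²) = 24034 - 72*(1 - 72 + 100) = 24034 - 72*29 = 24034 - 2088 = 21946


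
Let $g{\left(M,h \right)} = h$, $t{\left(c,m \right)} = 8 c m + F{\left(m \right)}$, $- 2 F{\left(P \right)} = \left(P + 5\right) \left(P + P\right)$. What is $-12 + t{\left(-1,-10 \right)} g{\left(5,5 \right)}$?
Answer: $138$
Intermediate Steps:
$F{\left(P \right)} = - P \left(5 + P\right)$ ($F{\left(P \right)} = - \frac{\left(P + 5\right) \left(P + P\right)}{2} = - \frac{\left(5 + P\right) 2 P}{2} = - \frac{2 P \left(5 + P\right)}{2} = - P \left(5 + P\right)$)
$t{\left(c,m \right)} = - m \left(5 + m\right) + 8 c m$ ($t{\left(c,m \right)} = 8 c m - m \left(5 + m\right) = - m \left(5 + m\right) + 8 c m$)
$-12 + t{\left(-1,-10 \right)} g{\left(5,5 \right)} = -12 + - 10 \left(-5 - -10 + 8 \left(-1\right)\right) 5 = -12 + - 10 \left(-5 + 10 - 8\right) 5 = -12 + \left(-10\right) \left(-3\right) 5 = -12 + 30 \cdot 5 = -12 + 150 = 138$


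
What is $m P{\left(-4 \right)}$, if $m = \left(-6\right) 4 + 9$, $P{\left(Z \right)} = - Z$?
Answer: $-60$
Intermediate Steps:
$m = -15$ ($m = -24 + 9 = -15$)
$m P{\left(-4 \right)} = - 15 \left(\left(-1\right) \left(-4\right)\right) = \left(-15\right) 4 = -60$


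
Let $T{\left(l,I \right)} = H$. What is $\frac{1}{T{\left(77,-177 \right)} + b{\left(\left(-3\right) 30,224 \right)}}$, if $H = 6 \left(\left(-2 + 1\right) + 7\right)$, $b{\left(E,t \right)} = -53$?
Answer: $- \frac{1}{17} \approx -0.058824$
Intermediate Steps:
$H = 36$ ($H = 6 \left(-1 + 7\right) = 6 \cdot 6 = 36$)
$T{\left(l,I \right)} = 36$
$\frac{1}{T{\left(77,-177 \right)} + b{\left(\left(-3\right) 30,224 \right)}} = \frac{1}{36 - 53} = \frac{1}{-17} = - \frac{1}{17}$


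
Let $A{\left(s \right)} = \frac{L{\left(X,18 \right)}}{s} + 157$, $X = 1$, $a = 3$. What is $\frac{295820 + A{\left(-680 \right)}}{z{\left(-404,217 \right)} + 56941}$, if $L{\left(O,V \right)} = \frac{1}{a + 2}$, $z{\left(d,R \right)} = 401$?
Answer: $\frac{1006321799}{194962800} \approx 5.1616$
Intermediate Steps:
$L{\left(O,V \right)} = \frac{1}{5}$ ($L{\left(O,V \right)} = \frac{1}{3 + 2} = \frac{1}{5}$)
$A{\left(s \right)} = 157 + \frac{1}{5 s}$ ($A{\left(s \right)} = \frac{1}{5 s} + 157 = 157 + \frac{1}{5 s}$)
$\frac{295820 + A{\left(-680 \right)}}{z{\left(-404,217 \right)} + 56941} = \frac{295820 + \left(157 + \frac{1}{5 \left(-680\right)}\right)}{401 + 56941} = \frac{295820 + \left(157 + \frac{1}{5} \left(- \frac{1}{680}\right)\right)}{57342} = \left(295820 + \left(157 - \frac{1}{3400}\right)\right) \frac{1}{57342} = \left(295820 + \frac{533799}{3400}\right) \frac{1}{57342} = \frac{1006321799}{3400} \cdot \frac{1}{57342} = \frac{1006321799}{194962800}$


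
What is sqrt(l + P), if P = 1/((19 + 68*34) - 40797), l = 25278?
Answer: sqrt(4155796319878)/12822 ≈ 158.99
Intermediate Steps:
P = -1/38466 (P = 1/((19 + 2312) - 40797) = 1/(2331 - 40797) = 1/(-38466) = -1/38466 ≈ -2.5997e-5)
sqrt(l + P) = sqrt(25278 - 1/38466) = sqrt(972343547/38466) = sqrt(4155796319878)/12822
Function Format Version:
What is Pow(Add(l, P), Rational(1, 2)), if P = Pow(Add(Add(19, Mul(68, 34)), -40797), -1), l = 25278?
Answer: Mul(Rational(1, 12822), Pow(4155796319878, Rational(1, 2))) ≈ 158.99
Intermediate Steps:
P = Rational(-1, 38466) (P = Pow(Add(Add(19, 2312), -40797), -1) = Pow(Add(2331, -40797), -1) = Pow(-38466, -1) = Rational(-1, 38466) ≈ -2.5997e-5)
Pow(Add(l, P), Rational(1, 2)) = Pow(Add(25278, Rational(-1, 38466)), Rational(1, 2)) = Pow(Rational(972343547, 38466), Rational(1, 2)) = Mul(Rational(1, 12822), Pow(4155796319878, Rational(1, 2)))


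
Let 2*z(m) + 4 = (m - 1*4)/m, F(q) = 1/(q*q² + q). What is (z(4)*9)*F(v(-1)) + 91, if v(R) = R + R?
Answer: 464/5 ≈ 92.800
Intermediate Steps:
v(R) = 2*R
F(q) = 1/(q + q³) (F(q) = 1/(q³ + q) = 1/(q + q³))
z(m) = -2 + (-4 + m)/(2*m) (z(m) = -2 + ((m - 1*4)/m)/2 = -2 + ((m - 4)/m)/2 = -2 + ((-4 + m)/m)/2 = -2 + (-4 + m)/(2*m))
(z(4)*9)*F(v(-1)) + 91 = ((-3/2 - 2/4)*9)/(2*(-1) + (2*(-1))³) + 91 = ((-3/2 - 2*¼)*9)/(-2 + (-2)³) + 91 = ((-3/2 - ½)*9)/(-2 - 8) + 91 = -2*9/(-10) + 91 = -18*(-⅒) + 91 = 9/5 + 91 = 464/5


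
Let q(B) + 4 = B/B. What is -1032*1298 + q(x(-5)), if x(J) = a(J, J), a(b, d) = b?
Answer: -1339539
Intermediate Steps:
x(J) = J
q(B) = -3 (q(B) = -4 + B/B = -4 + 1 = -3)
-1032*1298 + q(x(-5)) = -1032*1298 - 3 = -1339536 - 3 = -1339539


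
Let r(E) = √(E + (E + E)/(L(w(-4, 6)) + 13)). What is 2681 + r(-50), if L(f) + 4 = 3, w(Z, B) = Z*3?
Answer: 2681 + 5*I*√21/3 ≈ 2681.0 + 7.6376*I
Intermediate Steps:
w(Z, B) = 3*Z
L(f) = -1 (L(f) = -4 + 3 = -1)
r(E) = √42*√E/6 (r(E) = √(E + (E + E)/(-1 + 13)) = √(E + (2*E)/12) = √(E + (2*E)*(1/12)) = √(E + E/6) = √(7*E/6) = √42*√E/6)
2681 + r(-50) = 2681 + √42*√(-50)/6 = 2681 + √42*(5*I*√2)/6 = 2681 + 5*I*√21/3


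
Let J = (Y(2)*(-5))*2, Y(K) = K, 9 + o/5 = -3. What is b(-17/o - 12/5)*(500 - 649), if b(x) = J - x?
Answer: 159877/60 ≈ 2664.6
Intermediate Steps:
o = -60 (o = -45 + 5*(-3) = -45 - 15 = -60)
J = -20 (J = (2*(-5))*2 = -10*2 = -20)
b(x) = -20 - x
b(-17/o - 12/5)*(500 - 649) = (-20 - (-17/(-60) - 12/5))*(500 - 649) = (-20 - (-17*(-1/60) - 12*⅕))*(-149) = (-20 - (17/60 - 12/5))*(-149) = (-20 - 1*(-127/60))*(-149) = (-20 + 127/60)*(-149) = -1073/60*(-149) = 159877/60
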